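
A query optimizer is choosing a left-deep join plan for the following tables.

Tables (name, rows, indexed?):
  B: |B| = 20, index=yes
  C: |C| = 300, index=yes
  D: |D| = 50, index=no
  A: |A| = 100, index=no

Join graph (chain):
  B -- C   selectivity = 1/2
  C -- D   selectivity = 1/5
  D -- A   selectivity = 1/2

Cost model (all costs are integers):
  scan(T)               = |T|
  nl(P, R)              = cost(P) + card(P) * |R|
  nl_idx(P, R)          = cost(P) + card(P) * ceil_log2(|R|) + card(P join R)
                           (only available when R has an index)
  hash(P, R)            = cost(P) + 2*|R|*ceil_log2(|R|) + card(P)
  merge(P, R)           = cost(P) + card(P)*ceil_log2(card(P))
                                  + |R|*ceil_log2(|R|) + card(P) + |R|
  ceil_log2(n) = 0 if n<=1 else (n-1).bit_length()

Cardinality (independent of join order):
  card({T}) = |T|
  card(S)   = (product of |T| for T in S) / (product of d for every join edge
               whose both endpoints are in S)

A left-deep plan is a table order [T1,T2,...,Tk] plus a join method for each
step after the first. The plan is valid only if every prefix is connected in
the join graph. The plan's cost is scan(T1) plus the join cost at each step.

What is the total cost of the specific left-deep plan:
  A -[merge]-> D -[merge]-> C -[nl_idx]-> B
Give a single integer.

2286750

step 1: scan A: cost=100, card=100
step 2: join D via merge
    card(P join D) = 100*50/(2) = 2500
    cost = 100 + 100*7 + 50*6 + 100 + 50 = 1250
step 3: join C via merge
    card(P join C) = 2500*300/(5) = 150000
    cost = 1250 + 2500*12 + 300*9 + 2500 + 300 = 36750
step 4: join B via nl_idx
    card(P join B) = 150000*20/(2) = 1500000
    cost = 36750 + 150000*5 + 1500000 = 2286750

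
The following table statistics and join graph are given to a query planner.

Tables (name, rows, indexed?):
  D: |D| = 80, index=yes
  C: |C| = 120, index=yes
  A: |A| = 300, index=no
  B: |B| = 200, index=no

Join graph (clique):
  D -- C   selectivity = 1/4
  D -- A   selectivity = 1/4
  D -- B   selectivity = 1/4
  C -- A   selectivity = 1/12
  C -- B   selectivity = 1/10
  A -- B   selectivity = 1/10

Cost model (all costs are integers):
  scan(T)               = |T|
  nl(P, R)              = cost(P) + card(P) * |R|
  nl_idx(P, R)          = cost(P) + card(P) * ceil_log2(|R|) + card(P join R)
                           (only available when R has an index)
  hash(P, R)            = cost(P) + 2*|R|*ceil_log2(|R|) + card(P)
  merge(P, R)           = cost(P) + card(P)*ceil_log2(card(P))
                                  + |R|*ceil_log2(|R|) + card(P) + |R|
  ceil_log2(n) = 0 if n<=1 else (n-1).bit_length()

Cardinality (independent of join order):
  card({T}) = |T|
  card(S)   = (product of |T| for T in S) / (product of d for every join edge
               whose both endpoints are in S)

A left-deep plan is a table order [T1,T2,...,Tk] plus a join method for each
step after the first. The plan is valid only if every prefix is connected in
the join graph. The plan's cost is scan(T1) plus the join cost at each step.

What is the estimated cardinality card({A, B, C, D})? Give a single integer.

Tables in S: A(300), B(200), C(120), D(80)
Edges inside S: D-C(d=4), D-A(d=4), D-B(d=4), C-A(d=12), C-B(d=10), A-B(d=10)
numerator = 300 * 200 * 120 * 80 = 576000000
denominator = 4 * 4 * 4 * 12 * 10 * 10 = 76800
card(S) = 576000000 / 76800 = 7500

7500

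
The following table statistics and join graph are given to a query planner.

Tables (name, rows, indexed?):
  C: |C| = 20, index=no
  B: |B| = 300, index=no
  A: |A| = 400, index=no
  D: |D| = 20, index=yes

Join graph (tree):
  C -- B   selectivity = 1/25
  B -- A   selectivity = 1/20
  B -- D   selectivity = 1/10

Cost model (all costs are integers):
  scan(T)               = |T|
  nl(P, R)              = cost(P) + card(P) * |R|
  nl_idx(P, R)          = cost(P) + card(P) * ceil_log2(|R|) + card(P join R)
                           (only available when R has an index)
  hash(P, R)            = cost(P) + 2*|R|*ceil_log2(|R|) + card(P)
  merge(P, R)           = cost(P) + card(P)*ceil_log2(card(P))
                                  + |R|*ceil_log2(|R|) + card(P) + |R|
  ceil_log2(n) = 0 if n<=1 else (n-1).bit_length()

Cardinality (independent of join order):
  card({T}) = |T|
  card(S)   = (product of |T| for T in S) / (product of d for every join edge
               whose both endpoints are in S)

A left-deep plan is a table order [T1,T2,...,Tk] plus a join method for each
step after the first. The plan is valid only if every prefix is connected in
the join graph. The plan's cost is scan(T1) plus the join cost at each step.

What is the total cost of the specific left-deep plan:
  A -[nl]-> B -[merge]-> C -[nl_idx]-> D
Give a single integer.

238120

step 1: scan A: cost=400, card=400
step 2: join B via nl
    card(P join B) = 400*300/(20) = 6000
    cost = 400 + 400*300 = 120400
step 3: join C via merge
    card(P join C) = 6000*20/(25) = 4800
    cost = 120400 + 6000*13 + 20*5 + 6000 + 20 = 204520
step 4: join D via nl_idx
    card(P join D) = 4800*20/(10) = 9600
    cost = 204520 + 4800*5 + 9600 = 238120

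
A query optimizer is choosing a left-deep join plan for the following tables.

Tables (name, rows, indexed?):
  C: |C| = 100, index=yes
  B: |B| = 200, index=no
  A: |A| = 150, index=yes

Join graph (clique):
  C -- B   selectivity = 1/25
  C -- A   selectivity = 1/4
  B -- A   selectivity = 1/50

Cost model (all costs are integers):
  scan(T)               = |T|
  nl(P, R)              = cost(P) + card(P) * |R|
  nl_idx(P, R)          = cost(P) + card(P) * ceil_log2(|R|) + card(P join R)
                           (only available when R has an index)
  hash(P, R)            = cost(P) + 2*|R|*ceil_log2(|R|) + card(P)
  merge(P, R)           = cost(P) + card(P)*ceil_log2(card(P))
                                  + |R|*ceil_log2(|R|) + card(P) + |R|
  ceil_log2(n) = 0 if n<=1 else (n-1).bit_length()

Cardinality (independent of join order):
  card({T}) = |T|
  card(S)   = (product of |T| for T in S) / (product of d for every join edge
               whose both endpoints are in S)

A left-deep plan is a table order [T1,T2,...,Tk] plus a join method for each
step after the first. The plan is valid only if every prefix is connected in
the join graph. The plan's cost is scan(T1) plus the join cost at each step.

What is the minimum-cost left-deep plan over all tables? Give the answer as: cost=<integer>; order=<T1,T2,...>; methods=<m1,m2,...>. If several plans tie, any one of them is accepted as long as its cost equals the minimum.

cost=4400; order=B,A,C; methods=nl_idx,hash

Selinger DP (subsets sized 1..n):
  {C}: scan cost=100, card=100
  {B}: scan cost=200, card=200
  {A}: scan cost=150, card=150
  {BC}: card=800; try (C,hash)→1800, (C,nl_idx)→2400, (B,merge)→2700, (C,merge)→2800, (B,hash)→3400, (B,nl)→20100 …(+1); best=1800 via (C,hash)
  {AC}: card=3750; try (C,hash)→1700, (A,merge)→2250, (C,merge)→2300, (A,hash)→2600, (A,nl_idx)→4650, (C,nl_idx)→4950 …(+2); best=1700 via (C,hash)
  {AB}: card=600; try (A,nl_idx)→2400, (A,hash)→2800, (B,merge)→3300, (A,merge)→3350, (B,hash)→3500, (B,nl)→30150 …(+1); best=2400 via (A,nl_idx)
  {ABC}: card=600; try (C,hash)→4400, (A,hash)→5000, (C,nl_idx)→7200, (B,hash)→8650, (A,nl_idx)→8800, (C,merge)→9800 …(+5); best=4400 via (C,hash)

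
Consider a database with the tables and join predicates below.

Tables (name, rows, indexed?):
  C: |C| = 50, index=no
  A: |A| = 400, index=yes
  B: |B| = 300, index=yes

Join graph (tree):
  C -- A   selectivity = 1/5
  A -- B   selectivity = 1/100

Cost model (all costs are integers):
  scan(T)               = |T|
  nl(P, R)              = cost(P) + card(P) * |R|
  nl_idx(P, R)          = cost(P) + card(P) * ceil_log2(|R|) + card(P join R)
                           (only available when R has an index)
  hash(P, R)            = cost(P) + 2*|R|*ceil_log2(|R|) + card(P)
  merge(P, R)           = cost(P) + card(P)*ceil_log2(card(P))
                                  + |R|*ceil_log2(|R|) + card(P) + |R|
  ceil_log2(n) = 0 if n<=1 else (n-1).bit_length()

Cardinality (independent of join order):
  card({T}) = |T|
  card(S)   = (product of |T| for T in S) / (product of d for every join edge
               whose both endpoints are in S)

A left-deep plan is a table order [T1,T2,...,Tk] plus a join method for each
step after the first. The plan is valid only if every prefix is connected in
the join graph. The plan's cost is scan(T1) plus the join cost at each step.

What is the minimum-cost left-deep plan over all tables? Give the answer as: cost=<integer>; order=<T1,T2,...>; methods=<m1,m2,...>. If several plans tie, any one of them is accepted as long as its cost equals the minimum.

Selinger DP (subsets sized 1..n):
  {C}: scan cost=50, card=50
  {A}: scan cost=400, card=400
  {B}: scan cost=300, card=300
  {AC}: card=4000; try (C,hash)→1400, (A,merge)→4400, (A,nl_idx)→4500, (C,merge)→4750, (A,hash)→7300, (A,nl)→20050 …(+1); best=1400 via (C,hash)
  {AB}: card=1200; try (A,nl_idx)→4200, (B,nl_idx)→5200, (B,hash)→6200, (A,merge)→7300, (B,merge)→7400, (A,hash)→7800 …(+2); best=4200 via (A,nl_idx)
  {ABC}: card=12000; try (C,hash)→6000, (B,hash)→10800, (C,merge)→18950, (B,nl_idx)→49400, (B,merge)→56400, (C,nl)→64200 …(+1); best=6000 via (C,hash)

cost=6000; order=B,A,C; methods=nl_idx,hash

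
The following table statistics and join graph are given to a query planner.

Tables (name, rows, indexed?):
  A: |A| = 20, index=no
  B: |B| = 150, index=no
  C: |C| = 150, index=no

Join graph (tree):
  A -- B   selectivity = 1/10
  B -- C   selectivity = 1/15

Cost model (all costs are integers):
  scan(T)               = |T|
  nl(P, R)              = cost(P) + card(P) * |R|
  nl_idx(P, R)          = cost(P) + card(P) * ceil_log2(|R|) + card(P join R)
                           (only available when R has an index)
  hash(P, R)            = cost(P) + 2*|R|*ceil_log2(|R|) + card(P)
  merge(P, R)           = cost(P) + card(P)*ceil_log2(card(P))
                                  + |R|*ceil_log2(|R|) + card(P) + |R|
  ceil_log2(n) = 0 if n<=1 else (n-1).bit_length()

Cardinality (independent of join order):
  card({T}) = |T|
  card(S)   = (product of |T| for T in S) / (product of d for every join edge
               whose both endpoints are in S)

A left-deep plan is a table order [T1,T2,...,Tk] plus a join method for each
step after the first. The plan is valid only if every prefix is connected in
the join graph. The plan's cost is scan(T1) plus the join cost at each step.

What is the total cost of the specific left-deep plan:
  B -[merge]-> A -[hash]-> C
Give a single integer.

4320

step 1: scan B: cost=150, card=150
step 2: join A via merge
    card(P join A) = 150*20/(10) = 300
    cost = 150 + 150*8 + 20*5 + 150 + 20 = 1620
step 3: join C via hash
    card(P join C) = 300*150/(15) = 3000
    cost = 1620 + 2*150*8 + 300 = 4320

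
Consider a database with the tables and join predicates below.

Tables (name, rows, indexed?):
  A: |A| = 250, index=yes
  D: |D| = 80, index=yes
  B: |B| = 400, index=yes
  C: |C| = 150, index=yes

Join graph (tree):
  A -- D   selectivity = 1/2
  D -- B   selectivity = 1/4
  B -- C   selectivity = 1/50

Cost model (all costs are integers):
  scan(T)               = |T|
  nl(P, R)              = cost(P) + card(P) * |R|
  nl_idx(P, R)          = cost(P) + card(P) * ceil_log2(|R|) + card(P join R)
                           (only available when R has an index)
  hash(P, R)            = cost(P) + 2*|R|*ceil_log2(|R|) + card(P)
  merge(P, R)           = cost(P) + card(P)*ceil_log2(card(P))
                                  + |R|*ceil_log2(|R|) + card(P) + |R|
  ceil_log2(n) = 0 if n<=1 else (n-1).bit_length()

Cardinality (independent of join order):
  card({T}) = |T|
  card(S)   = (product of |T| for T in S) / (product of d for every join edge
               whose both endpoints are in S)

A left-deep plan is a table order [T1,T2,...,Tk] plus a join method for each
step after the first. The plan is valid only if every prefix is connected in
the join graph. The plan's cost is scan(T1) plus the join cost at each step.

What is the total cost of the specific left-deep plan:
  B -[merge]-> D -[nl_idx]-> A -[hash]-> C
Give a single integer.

step 1: scan B: cost=400, card=400
step 2: join D via merge
    card(P join D) = 400*80/(4) = 8000
    cost = 400 + 400*9 + 80*7 + 400 + 80 = 5040
step 3: join A via nl_idx
    card(P join A) = 8000*250/(2) = 1000000
    cost = 5040 + 8000*8 + 1000000 = 1069040
step 4: join C via hash
    card(P join C) = 1000000*150/(50) = 3000000
    cost = 1069040 + 2*150*8 + 1000000 = 2071440

2071440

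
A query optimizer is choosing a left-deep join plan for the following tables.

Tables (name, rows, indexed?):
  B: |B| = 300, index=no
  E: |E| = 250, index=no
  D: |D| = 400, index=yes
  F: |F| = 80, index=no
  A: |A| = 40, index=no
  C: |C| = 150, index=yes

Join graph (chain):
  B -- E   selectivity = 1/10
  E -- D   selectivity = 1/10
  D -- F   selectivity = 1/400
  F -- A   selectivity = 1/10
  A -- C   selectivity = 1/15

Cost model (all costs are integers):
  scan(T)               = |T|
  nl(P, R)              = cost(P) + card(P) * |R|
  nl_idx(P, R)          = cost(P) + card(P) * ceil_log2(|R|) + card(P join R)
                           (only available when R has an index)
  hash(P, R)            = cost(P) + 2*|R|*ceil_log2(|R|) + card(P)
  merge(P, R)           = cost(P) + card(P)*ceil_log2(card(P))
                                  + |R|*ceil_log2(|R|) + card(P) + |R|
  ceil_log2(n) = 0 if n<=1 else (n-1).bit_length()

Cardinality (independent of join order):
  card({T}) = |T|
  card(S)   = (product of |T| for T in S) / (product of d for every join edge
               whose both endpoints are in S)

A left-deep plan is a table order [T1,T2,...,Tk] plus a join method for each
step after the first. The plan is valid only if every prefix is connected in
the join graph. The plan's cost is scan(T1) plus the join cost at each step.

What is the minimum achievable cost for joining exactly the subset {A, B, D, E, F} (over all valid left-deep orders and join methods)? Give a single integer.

19160

Selinger DP over subsets of {A,B,D,E,F}:
  {B}: scan cost=300, card=300
  {E}: scan cost=250, card=250
  {D}: scan cost=400, card=400
  {F}: scan cost=80, card=80
  {A}: scan cost=40, card=40
  {BE}: card=7500; try (E,hash)→4600, (B,merge)→5500, (E,merge)→5550, (B,hash)→5900, (B,nl)→75250, (E,nl)→75300; best=4600 via (E,hash)
  {DE}: card=10000; try (E,hash)→4800, (D,merge)→6500, (E,merge)→6650, (D,hash)→7700, (D,nl_idx)→12500, (D,nl)→100250 …(+1); best=4800 via (E,hash)
  {DF}: card=80; try (D,nl_idx)→880, (F,hash)→1920, (D,merge)→4720, (F,merge)→5040, (D,hash)→7360, (D,nl)→32080 …(+1); best=880 via (D,nl_idx)
  {AF}: card=320; try (A,hash)→640, (F,merge)→960, (A,merge)→1000, (F,hash)→1200, (F,nl)→3240, (A,nl)→3280; best=640 via (A,hash)
  {BDE}: card=300000; try (D,hash)→19300, (B,hash)→20200, (D,merge)→113600, (B,merge)→157800, (D,nl_idx)→372100, (D,nl)→3004600 …(+1); best=19300 via (D,hash)
  {DEF}: card=2000; try (E,merge)→3770, (E,hash)→4960, (F,hash)→15920, (E,nl)→20880, (F,merge)→155440, (F,nl)→804800; best=3770 via (E,merge)
  {ADF}: card=320; try (A,hash)→1440, (A,merge)→1800, (D,nl_idx)→3840, (A,nl)→4080, (D,merge)→7840, (D,hash)→8160 …(+1); best=1440 via (A,hash)
  {BDEF}: card=60000; try (B,hash)→11170, (B,merge)→30770, (F,hash)→320420, (B,nl)→603770, (F,merge)→6019940, (F,nl)→24019300; best=11170 via (B,hash)
  {ADEF}: card=8000; try (E,hash)→5760, (A,hash)→6250, (E,merge)→6890, (A,merge)→28050, (E,nl)→81440, (A,nl)→83770; best=5760 via (E,hash)
  {ABDEF}: card=240000; try (B,hash)→19160, (A,hash)→71650, (B,merge)→120760, (A,merge)→1031450, (B,nl)→2405760, (A,nl)→2411170; best=19160 via (B,hash)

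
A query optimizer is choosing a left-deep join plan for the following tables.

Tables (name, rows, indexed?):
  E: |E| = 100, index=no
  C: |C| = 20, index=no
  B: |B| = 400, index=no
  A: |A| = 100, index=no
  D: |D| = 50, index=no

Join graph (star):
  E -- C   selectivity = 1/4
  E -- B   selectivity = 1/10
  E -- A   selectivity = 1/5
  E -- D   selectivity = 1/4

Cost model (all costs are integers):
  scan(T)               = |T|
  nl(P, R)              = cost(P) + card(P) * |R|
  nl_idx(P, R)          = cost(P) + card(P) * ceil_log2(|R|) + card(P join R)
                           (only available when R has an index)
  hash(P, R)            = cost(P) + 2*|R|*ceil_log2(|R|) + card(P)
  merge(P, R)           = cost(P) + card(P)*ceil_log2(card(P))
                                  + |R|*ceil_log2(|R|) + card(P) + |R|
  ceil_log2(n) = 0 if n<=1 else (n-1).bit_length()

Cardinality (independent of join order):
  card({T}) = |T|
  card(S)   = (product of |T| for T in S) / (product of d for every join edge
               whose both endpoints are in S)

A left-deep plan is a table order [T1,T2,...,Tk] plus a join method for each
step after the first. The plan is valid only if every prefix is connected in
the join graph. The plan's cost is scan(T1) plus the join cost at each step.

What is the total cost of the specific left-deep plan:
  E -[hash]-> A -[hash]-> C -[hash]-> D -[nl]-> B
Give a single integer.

step 1: scan E: cost=100, card=100
step 2: join A via hash
    card(P join A) = 100*100/(5) = 2000
    cost = 100 + 2*100*7 + 100 = 1600
step 3: join C via hash
    card(P join C) = 2000*20/(4) = 10000
    cost = 1600 + 2*20*5 + 2000 = 3800
step 4: join D via hash
    card(P join D) = 10000*50/(4) = 125000
    cost = 3800 + 2*50*6 + 10000 = 14400
step 5: join B via nl
    card(P join B) = 125000*400/(10) = 5000000
    cost = 14400 + 125000*400 = 50014400

50014400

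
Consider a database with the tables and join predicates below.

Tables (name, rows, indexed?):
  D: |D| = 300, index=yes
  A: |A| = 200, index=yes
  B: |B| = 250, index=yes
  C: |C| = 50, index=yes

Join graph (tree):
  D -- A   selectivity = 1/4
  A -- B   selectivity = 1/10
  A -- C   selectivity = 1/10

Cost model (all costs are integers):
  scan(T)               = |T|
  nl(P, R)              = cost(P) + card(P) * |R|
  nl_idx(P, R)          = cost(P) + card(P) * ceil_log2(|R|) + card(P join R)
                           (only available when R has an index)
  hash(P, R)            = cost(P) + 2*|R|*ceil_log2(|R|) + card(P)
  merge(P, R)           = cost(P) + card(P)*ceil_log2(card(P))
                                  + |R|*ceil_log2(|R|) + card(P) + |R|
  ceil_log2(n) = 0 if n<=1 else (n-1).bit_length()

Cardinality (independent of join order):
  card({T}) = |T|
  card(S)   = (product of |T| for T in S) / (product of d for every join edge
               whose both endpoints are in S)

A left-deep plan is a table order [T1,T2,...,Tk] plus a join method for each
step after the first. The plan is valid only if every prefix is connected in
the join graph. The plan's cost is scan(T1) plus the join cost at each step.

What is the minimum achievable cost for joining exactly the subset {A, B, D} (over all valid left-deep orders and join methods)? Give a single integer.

Selinger DP over subsets of {A,B,D}:
  {D}: scan cost=300, card=300
  {A}: scan cost=200, card=200
  {B}: scan cost=250, card=250
  {AD}: card=15000; try (A,hash)→3800, (D,merge)→5000, (A,merge)→5100, (D,hash)→5800, (D,nl_idx)→17000, (A,nl_idx)→17700 …(+2); best=3800 via (A,hash)
  {AB}: card=5000; try (A,hash)→3700, (B,merge)→4250, (A,merge)→4300, (B,hash)→4400, (B,nl_idx)→6800, (A,nl_idx)→7250 …(+2); best=3700 via (A,hash)
  {ABD}: card=375000; try (D,hash)→14100, (B,hash)→22800, (D,merge)→76700, (B,merge)→231050, (D,nl_idx)→423700, (B,nl_idx)→498800 …(+2); best=14100 via (D,hash)

14100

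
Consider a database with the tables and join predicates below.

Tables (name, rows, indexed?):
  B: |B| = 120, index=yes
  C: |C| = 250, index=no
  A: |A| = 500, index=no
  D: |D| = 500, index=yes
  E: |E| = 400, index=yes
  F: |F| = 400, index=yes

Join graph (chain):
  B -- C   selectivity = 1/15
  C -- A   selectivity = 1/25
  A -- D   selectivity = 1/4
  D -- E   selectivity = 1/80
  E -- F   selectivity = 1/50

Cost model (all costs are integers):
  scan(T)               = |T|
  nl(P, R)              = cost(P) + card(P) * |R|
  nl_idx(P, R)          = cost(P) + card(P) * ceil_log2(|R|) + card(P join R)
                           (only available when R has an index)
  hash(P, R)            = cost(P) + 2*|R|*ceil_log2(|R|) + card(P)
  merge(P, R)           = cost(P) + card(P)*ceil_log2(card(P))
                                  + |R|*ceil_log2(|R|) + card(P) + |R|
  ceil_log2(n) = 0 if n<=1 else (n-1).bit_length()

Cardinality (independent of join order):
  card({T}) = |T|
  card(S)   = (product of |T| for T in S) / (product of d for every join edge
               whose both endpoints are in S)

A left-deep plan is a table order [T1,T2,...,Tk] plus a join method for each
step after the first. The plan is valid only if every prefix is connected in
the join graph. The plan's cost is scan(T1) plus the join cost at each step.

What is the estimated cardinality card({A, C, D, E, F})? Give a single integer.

25000000

Tables in S: A(500), C(250), D(500), E(400), F(400)
Edges inside S: C-A(d=25), A-D(d=4), D-E(d=80), E-F(d=50)
numerator = 500 * 250 * 500 * 400 * 400 = 10000000000000
denominator = 25 * 4 * 80 * 50 = 400000
card(S) = 10000000000000 / 400000 = 25000000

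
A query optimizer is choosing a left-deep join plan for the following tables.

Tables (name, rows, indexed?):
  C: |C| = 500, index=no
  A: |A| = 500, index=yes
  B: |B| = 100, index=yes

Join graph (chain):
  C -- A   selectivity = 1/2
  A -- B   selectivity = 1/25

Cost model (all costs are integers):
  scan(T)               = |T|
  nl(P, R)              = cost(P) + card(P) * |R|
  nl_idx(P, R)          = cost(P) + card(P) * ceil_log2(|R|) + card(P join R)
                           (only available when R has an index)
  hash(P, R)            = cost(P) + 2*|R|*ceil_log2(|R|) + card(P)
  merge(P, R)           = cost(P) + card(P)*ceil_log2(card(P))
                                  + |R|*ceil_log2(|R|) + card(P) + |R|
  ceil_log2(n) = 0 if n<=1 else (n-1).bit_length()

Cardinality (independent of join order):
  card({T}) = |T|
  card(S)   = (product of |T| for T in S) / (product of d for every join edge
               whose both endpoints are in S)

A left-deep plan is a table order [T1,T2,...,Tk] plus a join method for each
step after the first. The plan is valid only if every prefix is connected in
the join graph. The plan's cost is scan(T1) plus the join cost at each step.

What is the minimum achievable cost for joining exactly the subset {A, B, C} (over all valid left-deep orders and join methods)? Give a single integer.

Selinger DP over subsets of {A,B,C}:
  {C}: scan cost=500, card=500
  {A}: scan cost=500, card=500
  {B}: scan cost=100, card=100
  {AC}: card=125000; try (C,hash)→10000, (A,hash)→10000, (C,merge)→10500, (A,merge)→10500, (A,nl_idx)→130000, (C,nl)→250500 …(+1); best=10000 via (C,hash)
  {AB}: card=2000; try (B,hash)→2400, (A,nl_idx)→3000, (A,merge)→5900, (B,nl_idx)→6000, (B,merge)→6300, (A,hash)→9200 …(+2); best=2400 via (B,hash)
  {ABC}: card=500000; try (C,hash)→13400, (C,merge)→31400, (B,hash)→136400, (C,nl)→1002400, (B,nl_idx)→1385000, (B,merge)→2260800 …(+1); best=13400 via (C,hash)

13400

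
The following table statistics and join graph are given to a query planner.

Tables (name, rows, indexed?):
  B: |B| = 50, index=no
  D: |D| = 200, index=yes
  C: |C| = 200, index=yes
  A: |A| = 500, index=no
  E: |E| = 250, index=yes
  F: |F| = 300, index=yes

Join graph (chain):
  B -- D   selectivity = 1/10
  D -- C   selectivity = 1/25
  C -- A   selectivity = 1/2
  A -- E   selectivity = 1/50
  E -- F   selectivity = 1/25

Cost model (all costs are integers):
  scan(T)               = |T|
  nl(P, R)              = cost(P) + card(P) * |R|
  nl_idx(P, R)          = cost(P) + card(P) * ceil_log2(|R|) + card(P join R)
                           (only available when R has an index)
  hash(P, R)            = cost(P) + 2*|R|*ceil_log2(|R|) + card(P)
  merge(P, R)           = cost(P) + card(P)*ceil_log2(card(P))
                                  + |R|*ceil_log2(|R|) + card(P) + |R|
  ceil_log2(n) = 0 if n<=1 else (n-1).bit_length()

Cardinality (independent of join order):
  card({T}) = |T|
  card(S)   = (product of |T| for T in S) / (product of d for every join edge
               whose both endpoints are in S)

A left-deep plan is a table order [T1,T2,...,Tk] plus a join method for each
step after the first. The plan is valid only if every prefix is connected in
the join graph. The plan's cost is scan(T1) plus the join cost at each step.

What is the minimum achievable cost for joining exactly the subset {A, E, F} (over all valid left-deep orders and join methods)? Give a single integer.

12900

Selinger DP over subsets of {A,E,F}:
  {A}: scan cost=500, card=500
  {E}: scan cost=250, card=250
  {F}: scan cost=300, card=300
  {AE}: card=2500; try (E,hash)→5000, (E,nl_idx)→7000, (A,merge)→7500, (E,merge)→7750, (A,hash)→9500, (A,nl)→125250 …(+1); best=5000 via (E,hash)
  {EF}: card=3000; try (E,hash)→4600, (F,merge)→5500, (F,nl_idx)→5500, (E,merge)→5550, (E,nl_idx)→5700, (F,hash)→5900 …(+2); best=4600 via (E,hash)
  {AEF}: card=30000; try (F,hash)→12900, (A,hash)→16600, (F,merge)→40500, (A,merge)→48600, (F,nl_idx)→57500, (F,nl)→755000 …(+1); best=12900 via (F,hash)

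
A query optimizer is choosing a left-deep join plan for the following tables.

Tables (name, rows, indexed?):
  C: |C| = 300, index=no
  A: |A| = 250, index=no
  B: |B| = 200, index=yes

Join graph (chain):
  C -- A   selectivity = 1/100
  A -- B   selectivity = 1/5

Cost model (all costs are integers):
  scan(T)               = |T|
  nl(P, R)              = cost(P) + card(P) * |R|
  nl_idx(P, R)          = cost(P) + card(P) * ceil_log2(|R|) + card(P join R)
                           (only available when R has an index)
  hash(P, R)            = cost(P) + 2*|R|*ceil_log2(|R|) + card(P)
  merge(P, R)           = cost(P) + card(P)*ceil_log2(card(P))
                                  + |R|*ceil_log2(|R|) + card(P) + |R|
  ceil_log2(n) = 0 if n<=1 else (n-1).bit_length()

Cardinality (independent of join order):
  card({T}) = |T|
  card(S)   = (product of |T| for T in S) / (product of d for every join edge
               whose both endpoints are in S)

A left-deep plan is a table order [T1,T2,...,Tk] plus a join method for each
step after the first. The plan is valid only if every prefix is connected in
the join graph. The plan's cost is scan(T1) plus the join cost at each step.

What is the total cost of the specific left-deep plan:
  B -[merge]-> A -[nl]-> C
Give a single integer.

step 1: scan B: cost=200, card=200
step 2: join A via merge
    card(P join A) = 200*250/(5) = 10000
    cost = 200 + 200*8 + 250*8 + 200 + 250 = 4250
step 3: join C via nl
    card(P join C) = 10000*300/(100) = 30000
    cost = 4250 + 10000*300 = 3004250

3004250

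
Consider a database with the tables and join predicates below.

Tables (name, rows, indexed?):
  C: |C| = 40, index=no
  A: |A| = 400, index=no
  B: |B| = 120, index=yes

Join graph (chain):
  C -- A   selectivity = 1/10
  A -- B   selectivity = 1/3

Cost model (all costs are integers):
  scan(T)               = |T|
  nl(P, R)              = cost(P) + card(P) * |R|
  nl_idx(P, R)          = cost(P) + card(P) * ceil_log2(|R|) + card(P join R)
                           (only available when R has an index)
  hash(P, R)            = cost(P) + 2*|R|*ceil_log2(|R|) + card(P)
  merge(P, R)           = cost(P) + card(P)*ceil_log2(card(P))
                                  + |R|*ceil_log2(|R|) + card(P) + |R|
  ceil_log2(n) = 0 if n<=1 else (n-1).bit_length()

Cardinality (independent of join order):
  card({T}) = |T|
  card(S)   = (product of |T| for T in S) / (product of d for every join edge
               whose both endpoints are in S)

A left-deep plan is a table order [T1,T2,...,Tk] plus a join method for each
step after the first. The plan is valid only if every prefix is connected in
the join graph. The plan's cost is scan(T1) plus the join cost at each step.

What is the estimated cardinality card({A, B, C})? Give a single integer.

64000

Tables in S: A(400), B(120), C(40)
Edges inside S: C-A(d=10), A-B(d=3)
numerator = 400 * 120 * 40 = 1920000
denominator = 10 * 3 = 30
card(S) = 1920000 / 30 = 64000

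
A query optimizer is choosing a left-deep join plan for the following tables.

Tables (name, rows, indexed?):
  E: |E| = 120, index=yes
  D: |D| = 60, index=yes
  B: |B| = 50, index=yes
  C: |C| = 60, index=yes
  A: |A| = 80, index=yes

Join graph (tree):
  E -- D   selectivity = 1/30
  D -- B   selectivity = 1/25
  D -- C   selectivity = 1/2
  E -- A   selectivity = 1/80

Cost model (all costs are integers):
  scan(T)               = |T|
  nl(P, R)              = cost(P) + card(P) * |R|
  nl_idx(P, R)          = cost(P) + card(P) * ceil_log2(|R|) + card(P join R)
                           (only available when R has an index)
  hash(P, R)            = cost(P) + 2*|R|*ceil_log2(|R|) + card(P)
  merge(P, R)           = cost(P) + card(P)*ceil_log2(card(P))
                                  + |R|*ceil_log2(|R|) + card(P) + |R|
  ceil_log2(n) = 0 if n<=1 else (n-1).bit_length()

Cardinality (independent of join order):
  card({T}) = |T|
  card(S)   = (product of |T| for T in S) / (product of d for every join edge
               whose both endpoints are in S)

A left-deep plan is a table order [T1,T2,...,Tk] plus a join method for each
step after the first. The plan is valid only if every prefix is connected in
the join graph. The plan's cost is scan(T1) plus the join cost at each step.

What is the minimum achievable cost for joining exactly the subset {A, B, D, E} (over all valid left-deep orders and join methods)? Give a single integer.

Selinger DP over subsets of {A,B,D,E}:
  {E}: scan cost=120, card=120
  {D}: scan cost=60, card=60
  {B}: scan cost=50, card=50
  {A}: scan cost=80, card=80
  {DE}: card=240; try (E,nl_idx)→720, (D,hash)→960, (D,nl_idx)→1080, (E,merge)→1440, (D,merge)→1500, (E,hash)→1800 …(+2); best=720 via (E,nl_idx)
  {AE}: card=120; try (E,nl_idx)→760, (A,nl_idx)→1080, (A,hash)→1360, (E,merge)→1680, (A,merge)→1720, (E,hash)→1840 …(+2); best=760 via (E,nl_idx)
  {BD}: card=120; try (D,nl_idx)→470, (B,nl_idx)→540, (B,hash)→720, (D,hash)→820, (D,merge)→820, (B,merge)→830 …(+2); best=470 via (D,nl_idx)
  {BDE}: card=480; try (B,hash)→1560, (E,nl_idx)→1790, (E,hash)→2270, (E,merge)→2390, (B,nl_idx)→2640, (B,merge)→3230 …(+2); best=1560 via (B,hash)
  {ADE}: card=240; try (D,hash)→1600, (D,nl_idx)→1720, (A,hash)→2080, (D,merge)→2140, (A,nl_idx)→2640, (A,merge)→3520 …(+2); best=1600 via (D,hash)
  {ABDE}: card=480; try (B,hash)→2440, (A,hash)→3160, (B,nl_idx)→3520, (B,merge)→4110, (A,nl_idx)→5400, (A,merge)→7000 …(+2); best=2440 via (B,hash)

2440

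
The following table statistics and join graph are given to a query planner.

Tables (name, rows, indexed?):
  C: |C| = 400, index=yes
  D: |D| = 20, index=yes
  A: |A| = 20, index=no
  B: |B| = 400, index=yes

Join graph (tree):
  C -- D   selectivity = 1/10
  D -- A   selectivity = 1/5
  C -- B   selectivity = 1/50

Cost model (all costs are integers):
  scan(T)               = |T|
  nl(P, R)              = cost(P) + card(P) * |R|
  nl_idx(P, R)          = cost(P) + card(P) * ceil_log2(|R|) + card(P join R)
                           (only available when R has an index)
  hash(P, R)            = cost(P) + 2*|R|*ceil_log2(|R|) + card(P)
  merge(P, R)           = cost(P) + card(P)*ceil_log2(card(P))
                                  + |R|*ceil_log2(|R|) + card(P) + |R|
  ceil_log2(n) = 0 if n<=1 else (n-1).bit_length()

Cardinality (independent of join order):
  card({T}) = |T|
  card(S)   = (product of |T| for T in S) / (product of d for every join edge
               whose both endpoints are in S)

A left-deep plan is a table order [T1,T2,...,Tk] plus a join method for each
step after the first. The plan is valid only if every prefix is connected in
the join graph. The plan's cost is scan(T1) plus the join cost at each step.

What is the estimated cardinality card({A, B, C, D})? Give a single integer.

Tables in S: A(20), B(400), C(400), D(20)
Edges inside S: C-D(d=10), D-A(d=5), C-B(d=50)
numerator = 20 * 400 * 400 * 20 = 64000000
denominator = 10 * 5 * 50 = 2500
card(S) = 64000000 / 2500 = 25600

25600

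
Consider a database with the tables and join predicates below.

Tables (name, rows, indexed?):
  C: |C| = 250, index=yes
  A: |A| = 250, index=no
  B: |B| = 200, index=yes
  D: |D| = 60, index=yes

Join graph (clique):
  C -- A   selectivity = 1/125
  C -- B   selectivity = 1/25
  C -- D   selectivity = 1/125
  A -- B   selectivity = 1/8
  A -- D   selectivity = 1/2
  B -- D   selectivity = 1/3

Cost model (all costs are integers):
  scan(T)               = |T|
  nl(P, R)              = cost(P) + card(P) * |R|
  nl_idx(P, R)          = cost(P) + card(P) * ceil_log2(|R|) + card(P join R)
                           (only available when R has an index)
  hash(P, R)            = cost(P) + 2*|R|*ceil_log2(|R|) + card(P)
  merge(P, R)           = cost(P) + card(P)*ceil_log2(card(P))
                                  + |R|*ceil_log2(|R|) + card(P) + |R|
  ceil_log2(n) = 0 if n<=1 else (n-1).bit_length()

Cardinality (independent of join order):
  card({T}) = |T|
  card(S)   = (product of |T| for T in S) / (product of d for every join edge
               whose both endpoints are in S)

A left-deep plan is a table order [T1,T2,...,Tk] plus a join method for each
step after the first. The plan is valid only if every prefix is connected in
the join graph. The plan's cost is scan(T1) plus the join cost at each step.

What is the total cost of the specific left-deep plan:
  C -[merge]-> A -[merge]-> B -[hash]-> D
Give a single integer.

12770

step 1: scan C: cost=250, card=250
step 2: join A via merge
    card(P join A) = 250*250/(125) = 500
    cost = 250 + 250*8 + 250*8 + 250 + 250 = 4750
step 3: join B via merge
    card(P join B) = 500*200/(25*8) = 500
    cost = 4750 + 500*9 + 200*8 + 500 + 200 = 11550
step 4: join D via hash
    card(P join D) = 500*60/(125*2*3) = 40
    cost = 11550 + 2*60*6 + 500 = 12770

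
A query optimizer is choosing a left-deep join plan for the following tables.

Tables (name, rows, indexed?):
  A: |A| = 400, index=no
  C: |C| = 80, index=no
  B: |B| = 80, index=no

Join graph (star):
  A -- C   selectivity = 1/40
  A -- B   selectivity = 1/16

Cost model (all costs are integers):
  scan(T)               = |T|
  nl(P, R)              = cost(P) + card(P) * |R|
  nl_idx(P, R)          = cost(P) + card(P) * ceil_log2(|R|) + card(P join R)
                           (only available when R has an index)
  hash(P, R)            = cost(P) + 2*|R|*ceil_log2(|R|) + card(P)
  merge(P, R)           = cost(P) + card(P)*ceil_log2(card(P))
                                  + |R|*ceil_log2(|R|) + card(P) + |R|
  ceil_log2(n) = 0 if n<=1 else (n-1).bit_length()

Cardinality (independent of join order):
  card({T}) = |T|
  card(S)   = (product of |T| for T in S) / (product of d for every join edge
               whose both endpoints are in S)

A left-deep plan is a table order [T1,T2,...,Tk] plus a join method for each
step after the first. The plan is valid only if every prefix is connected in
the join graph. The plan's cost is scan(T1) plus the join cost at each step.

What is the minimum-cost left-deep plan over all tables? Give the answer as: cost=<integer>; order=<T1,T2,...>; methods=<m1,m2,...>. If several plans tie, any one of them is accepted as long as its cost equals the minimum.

cost=3840; order=A,C,B; methods=hash,hash

Selinger DP (subsets sized 1..n):
  {A}: scan cost=400, card=400
  {C}: scan cost=80, card=80
  {B}: scan cost=80, card=80
  {AC}: card=800; try (C,hash)→1920, (A,merge)→4720, (C,merge)→5040, (A,hash)→7360, (A,nl)→32080, (C,nl)→32400; best=1920 via (C,hash)
  {AB}: card=2000; try (B,hash)→1920, (A,merge)→4720, (B,merge)→5040, (A,hash)→7360, (A,nl)→32080, (B,nl)→32400; best=1920 via (B,hash)
  {ABC}: card=4000; try (B,hash)→3840, (C,hash)→5040, (B,merge)→11360, (C,merge)→26560, (B,nl)→65920, (C,nl)→161920; best=3840 via (B,hash)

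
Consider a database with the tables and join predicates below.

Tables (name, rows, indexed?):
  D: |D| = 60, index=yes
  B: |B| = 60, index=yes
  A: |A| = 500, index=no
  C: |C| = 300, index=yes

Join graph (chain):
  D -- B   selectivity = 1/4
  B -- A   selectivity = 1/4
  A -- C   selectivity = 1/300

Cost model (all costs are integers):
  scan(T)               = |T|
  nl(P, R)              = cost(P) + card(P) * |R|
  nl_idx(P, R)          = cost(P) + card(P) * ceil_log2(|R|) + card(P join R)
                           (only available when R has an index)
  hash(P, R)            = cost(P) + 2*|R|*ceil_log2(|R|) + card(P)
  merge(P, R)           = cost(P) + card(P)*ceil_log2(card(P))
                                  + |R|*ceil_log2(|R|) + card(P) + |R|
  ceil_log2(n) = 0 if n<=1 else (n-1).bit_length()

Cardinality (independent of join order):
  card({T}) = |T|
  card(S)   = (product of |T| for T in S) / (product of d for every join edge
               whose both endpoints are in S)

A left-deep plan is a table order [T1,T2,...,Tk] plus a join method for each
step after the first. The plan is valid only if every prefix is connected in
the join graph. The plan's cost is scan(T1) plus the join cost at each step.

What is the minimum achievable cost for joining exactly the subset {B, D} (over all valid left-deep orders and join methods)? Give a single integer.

840

Selinger DP over subsets of {B,D}:
  {D}: scan cost=60, card=60
  {B}: scan cost=60, card=60
  {BD}: card=900; try (D,hash)→840, (B,hash)→840, (D,merge)→900, (B,merge)→900, (D,nl_idx)→1320, (B,nl_idx)→1320 …(+2); best=840 via (D,hash)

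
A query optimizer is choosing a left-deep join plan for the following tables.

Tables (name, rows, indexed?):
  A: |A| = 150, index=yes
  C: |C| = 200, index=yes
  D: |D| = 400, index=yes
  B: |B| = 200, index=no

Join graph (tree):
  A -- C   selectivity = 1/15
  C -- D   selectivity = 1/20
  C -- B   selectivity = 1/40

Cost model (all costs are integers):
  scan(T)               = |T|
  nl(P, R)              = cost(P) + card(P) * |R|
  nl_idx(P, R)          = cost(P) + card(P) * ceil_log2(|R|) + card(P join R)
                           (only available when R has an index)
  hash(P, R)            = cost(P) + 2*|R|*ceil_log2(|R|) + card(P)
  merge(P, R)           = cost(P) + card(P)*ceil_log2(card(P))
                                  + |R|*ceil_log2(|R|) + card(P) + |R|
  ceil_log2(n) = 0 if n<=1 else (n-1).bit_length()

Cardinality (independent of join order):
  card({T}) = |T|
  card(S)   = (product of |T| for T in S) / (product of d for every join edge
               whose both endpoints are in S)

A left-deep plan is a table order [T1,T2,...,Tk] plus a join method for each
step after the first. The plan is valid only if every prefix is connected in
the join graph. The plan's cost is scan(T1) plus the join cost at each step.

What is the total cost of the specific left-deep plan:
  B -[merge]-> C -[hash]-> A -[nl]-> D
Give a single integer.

step 1: scan B: cost=200, card=200
step 2: join C via merge
    card(P join C) = 200*200/(40) = 1000
    cost = 200 + 200*8 + 200*8 + 200 + 200 = 3800
step 3: join A via hash
    card(P join A) = 1000*150/(15) = 10000
    cost = 3800 + 2*150*8 + 1000 = 7200
step 4: join D via nl
    card(P join D) = 10000*400/(20) = 200000
    cost = 7200 + 10000*400 = 4007200

4007200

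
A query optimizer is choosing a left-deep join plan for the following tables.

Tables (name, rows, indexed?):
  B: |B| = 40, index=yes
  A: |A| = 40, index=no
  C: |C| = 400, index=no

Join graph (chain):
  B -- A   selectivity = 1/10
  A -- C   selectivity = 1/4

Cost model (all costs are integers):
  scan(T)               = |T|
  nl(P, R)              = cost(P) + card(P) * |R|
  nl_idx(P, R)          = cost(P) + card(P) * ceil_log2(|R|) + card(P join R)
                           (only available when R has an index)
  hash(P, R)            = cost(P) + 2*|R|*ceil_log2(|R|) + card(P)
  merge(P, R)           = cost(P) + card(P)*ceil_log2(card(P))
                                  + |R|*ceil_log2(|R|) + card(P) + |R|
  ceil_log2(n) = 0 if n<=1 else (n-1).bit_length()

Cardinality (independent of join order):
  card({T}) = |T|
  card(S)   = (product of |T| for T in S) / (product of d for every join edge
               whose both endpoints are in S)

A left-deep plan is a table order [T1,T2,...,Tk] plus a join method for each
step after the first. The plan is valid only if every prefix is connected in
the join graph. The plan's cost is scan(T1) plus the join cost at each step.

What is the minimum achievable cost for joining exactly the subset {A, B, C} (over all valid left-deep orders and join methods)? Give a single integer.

Selinger DP over subsets of {A,B,C}:
  {B}: scan cost=40, card=40
  {A}: scan cost=40, card=40
  {C}: scan cost=400, card=400
  {AB}: card=160; try (B,nl_idx)→440, (B,hash)→560, (A,hash)→560, (B,merge)→600, (A,merge)→600, (B,nl)→1640 …(+1); best=440 via (B,nl_idx)
  {AC}: card=4000; try (A,hash)→1280, (C,merge)→4320, (A,merge)→4680, (C,hash)→7280, (C,nl)→16040, (A,nl)→16400; best=1280 via (A,hash)
  {ABC}: card=16000; try (B,hash)→5760, (C,merge)→5880, (C,hash)→7800, (B,nl_idx)→41280, (B,merge)→53560, (C,nl)→64440 …(+1); best=5760 via (B,hash)

5760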